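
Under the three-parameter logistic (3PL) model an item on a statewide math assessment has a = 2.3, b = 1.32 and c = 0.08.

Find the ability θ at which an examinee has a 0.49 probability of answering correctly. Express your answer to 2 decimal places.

P(θ) = c + (1 − c) · 1 / (1 + exp(−a(θ − b)))
Remove guessing floor: (0.49 − 0.08)/(1 − 0.08) = 0.4457
logit = ln(0.4457/0.5543) = -0.2183
θ = b + logit/(a) = 1.32 + (-0.2183)/2.3000 = 1.2251

1.23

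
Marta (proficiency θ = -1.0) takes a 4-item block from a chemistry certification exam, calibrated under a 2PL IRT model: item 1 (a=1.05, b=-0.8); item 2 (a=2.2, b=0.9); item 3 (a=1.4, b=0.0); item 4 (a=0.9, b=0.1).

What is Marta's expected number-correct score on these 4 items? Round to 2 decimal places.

0.93

P(θ) = 1 / (1 + exp(−a(θ − b)))
P_1 = 1/(1+e^{0.2100}) = 0.4477
P_2 = 1/(1+e^{4.1800}) = 0.0151
P_3 = 1/(1+e^{1.4000}) = 0.1978
P_4 = 1/(1+e^{0.9900}) = 0.2709
E[score] = 0.4477 + 0.0151 + 0.1978 + 0.2709 = 0.9315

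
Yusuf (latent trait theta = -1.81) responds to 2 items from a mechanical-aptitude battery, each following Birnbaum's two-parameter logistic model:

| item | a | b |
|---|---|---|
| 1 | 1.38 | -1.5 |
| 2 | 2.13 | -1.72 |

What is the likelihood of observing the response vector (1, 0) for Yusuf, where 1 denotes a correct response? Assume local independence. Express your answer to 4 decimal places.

P(theta) = 1 / (1 + exp(−a(theta − b)))
P_1 = 1/(1+e^{0.4278}) = 0.3947
P_2 = 1/(1+e^{0.1917}) = 0.4522
L = P_1 × (1−P_2) = 0.3947 × 0.5478 = 0.21618

0.2162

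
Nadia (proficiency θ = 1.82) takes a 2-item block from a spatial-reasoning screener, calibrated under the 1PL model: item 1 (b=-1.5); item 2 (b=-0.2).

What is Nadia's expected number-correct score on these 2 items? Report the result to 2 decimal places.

1.85

P(θ) = 1 / (1 + exp(−(θ − b)))
P_1 = 1/(1+e^{-3.3200}) = 0.9651
P_2 = 1/(1+e^{-2.0200}) = 0.8829
E[score] = 0.9651 + 0.8829 = 1.8480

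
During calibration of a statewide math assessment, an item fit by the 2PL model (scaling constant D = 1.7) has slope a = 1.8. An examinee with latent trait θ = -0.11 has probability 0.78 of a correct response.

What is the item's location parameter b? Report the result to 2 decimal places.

-0.52

P(θ) = 1 / (1 + exp(−D·a(θ − b)))
logit(0.78) = ln(0.78/0.22) = 1.2657
b = θ − logit/(1.7·a) = -0.11 − 1.2657/3.0600 = -0.5236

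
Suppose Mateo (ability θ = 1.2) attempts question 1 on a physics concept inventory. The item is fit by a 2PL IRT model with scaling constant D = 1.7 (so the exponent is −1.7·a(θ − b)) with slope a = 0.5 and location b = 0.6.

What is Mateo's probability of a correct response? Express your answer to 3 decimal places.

P(θ) = 1 / (1 + exp(−D·a(θ − b)))
Exponent: 1.7 × 0.5 × (1.2 − 0.6) = 0.5100
1/(1 + e^{-0.5100}) = 0.6248
P = 0.6248

0.625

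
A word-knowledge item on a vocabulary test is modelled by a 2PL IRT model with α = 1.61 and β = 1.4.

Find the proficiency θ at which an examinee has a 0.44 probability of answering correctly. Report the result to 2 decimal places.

P(θ) = 1 / (1 + exp(−α(θ − β)))
logit = ln(0.4400/0.5600) = -0.2412
θ = β + logit/(α) = 1.4 + (-0.2412)/1.6100 = 1.2502

1.25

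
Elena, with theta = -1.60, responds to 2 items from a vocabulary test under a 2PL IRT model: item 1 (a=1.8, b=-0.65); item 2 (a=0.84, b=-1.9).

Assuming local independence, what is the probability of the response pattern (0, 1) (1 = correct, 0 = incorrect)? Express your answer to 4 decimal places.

0.4765

P(theta) = 1 / (1 + exp(−a(theta − b)))
P_1 = 1/(1+e^{1.7100}) = 0.1532
P_2 = 1/(1+e^{-0.2520}) = 0.5627
L = (1−P_1) × P_2 = 0.8468 × 0.5627 = 0.47649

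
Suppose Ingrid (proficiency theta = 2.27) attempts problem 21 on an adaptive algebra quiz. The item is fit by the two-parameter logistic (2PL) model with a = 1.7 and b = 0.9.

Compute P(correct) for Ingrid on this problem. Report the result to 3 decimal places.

0.911

P(theta) = 1 / (1 + exp(−a(theta − b)))
Exponent: 1.7 × (2.27 − 0.9) = 2.3290
1/(1 + e^{-2.3290}) = 0.9113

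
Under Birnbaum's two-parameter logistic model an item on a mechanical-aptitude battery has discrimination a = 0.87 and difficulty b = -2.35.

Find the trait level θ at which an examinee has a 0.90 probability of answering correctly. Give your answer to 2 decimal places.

0.18

P(θ) = 1 / (1 + exp(−a(θ − b)))
logit = ln(0.9000/0.1000) = 2.1972
θ = b + logit/(a) = -2.35 + 2.1972/0.8700 = 0.1755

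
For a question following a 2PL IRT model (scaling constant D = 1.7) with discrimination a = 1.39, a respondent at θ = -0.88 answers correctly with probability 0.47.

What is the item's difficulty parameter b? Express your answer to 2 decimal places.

P(θ) = 1 / (1 + exp(−D·a(θ − b)))
logit(0.47) = ln(0.47/0.53) = -0.1201
b = θ − logit/(1.7·a) = -0.88 − (-0.1201)/2.3630 = -0.8292

-0.83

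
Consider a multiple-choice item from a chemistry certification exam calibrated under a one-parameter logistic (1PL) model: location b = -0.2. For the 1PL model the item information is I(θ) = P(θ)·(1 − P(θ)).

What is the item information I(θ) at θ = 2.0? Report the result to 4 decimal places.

0.0898

P = 1/(1+e^{-2.2000}) = 0.9002
P(1−P) = 0.9002 × 0.0998 = 0.0898
I = P(1−P) = 0.08980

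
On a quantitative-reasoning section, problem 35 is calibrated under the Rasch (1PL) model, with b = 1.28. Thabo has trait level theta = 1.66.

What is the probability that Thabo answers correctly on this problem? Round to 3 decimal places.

0.594

P(theta) = 1 / (1 + exp(−(theta − b)))
Exponent: (1.66 − 1.28) = 0.3800
1/(1 + e^{-0.3800}) = 0.5939
P = 0.5939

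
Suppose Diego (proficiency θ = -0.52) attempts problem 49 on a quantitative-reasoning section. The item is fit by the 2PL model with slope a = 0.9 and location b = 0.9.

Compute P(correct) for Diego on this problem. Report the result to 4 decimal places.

P(θ) = 1 / (1 + exp(−a(θ − b)))
Exponent: 0.9 × (-0.52 − 0.9) = -1.2780
1/(1 + e^{1.2780}) = 0.2179

0.2179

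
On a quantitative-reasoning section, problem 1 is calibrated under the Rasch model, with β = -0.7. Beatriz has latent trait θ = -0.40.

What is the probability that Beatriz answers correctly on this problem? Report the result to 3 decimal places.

P(θ) = 1 / (1 + exp(−(θ − β)))
Exponent: (-0.40 − (-0.7)) = 0.3000
1/(1 + e^{-0.3000}) = 0.5744
P = 0.5744

0.574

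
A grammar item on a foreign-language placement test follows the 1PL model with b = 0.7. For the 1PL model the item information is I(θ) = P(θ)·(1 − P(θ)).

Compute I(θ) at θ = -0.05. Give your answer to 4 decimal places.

0.2179

P = 1/(1+e^{0.7500}) = 0.3208
P(1−P) = 0.3208 × 0.6792 = 0.2179
I = P(1−P) = 0.21789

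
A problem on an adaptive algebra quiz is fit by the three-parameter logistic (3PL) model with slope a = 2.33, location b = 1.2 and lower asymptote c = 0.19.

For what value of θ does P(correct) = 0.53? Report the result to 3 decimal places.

1.061

P(θ) = c + (1 − c) · 1 / (1 + exp(−a(θ − b)))
Remove guessing floor: (0.53 − 0.19)/(1 − 0.19) = 0.4198
logit = ln(0.4198/0.5802) = -0.3238
θ = b + logit/(a) = 1.2 + (-0.3238)/2.3300 = 1.0610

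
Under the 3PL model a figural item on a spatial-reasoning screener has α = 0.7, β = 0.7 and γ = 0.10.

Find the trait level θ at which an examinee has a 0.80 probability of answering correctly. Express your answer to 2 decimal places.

P(θ) = γ + (1 − γ) · 1 / (1 + exp(−α(θ − β)))
Remove guessing floor: (0.80 − 0.10)/(1 − 0.10) = 0.7778
logit = ln(0.7778/0.2222) = 1.2528
θ = β + logit/(α) = 0.7 + 1.2528/0.7000 = 2.4897

2.49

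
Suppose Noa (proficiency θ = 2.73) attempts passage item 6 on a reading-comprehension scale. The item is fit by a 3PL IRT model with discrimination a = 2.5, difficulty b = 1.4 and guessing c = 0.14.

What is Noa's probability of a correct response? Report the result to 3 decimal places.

P(θ) = c + (1 − c) · 1 / (1 + exp(−a(θ − b)))
Exponent: 2.5 × (2.73 − 1.4) = 3.3250
1/(1 + e^{-3.3250}) = 0.9653
P = 0.14 + 0.86 × 0.9653 = 0.9701

0.970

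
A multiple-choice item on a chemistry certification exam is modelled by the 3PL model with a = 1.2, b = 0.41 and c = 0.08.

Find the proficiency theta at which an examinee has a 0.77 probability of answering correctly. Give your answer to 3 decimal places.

P(theta) = c + (1 − c) · 1 / (1 + exp(−a(theta − b)))
Remove guessing floor: (0.77 − 0.08)/(1 − 0.08) = 0.7500
logit = ln(0.7500/0.2500) = 1.0986
theta = b + logit/(a) = 0.41 + 1.0986/1.2000 = 1.3255

1.326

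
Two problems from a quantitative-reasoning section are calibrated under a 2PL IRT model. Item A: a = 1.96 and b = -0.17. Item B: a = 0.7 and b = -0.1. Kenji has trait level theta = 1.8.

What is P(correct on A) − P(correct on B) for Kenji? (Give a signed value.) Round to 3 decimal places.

P(theta) = 1 / (1 + exp(−a(theta − b)))
P_A = 0.9794
P_B = 0.7908
P_A − P_B = 0.1886

0.189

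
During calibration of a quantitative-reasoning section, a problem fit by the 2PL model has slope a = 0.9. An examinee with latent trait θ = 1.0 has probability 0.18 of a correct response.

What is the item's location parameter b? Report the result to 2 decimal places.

2.68

P(θ) = 1 / (1 + exp(−a(θ − b)))
logit(0.18) = ln(0.18/0.82) = -1.5163
b = θ − logit/(a) = 1.0 − (-1.5163)/0.9000 = 2.6848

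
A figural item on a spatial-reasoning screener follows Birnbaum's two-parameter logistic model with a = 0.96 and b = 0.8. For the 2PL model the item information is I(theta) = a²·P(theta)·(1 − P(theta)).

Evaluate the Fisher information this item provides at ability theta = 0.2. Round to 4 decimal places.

P = 1/(1+e^{0.5760}) = 0.3599
P(1−P) = 0.3599 × 0.6401 = 0.2304
I = a² × P(1−P) = 0.96² × 0.2304 = 0.21230

0.2123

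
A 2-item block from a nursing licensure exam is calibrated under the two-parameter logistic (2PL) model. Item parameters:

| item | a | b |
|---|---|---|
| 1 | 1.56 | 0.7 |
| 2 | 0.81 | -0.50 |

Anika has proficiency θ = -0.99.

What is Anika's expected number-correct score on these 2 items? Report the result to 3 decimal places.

0.469

P(θ) = 1 / (1 + exp(−a(θ − b)))
P_1 = 1/(1+e^{2.6364}) = 0.0668
P_2 = 1/(1+e^{0.3969}) = 0.4021
E[score] = 0.0668 + 0.4021 = 0.4689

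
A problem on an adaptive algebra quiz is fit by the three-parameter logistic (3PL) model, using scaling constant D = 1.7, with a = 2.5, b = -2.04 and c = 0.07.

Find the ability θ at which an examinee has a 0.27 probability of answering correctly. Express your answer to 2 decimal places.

P(θ) = c + (1 − c) · 1 / (1 + exp(−D·a(θ − b)))
Remove guessing floor: (0.27 − 0.07)/(1 − 0.07) = 0.2151
logit = ln(0.2151/0.7849) = -1.2947
θ = b + logit/(1.7·a) = -2.04 + (-1.2947)/4.2500 = -2.3446

-2.34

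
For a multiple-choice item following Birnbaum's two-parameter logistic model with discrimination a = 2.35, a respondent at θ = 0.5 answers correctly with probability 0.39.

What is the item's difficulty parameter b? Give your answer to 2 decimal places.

P(θ) = 1 / (1 + exp(−a(θ − b)))
logit(0.39) = ln(0.39/0.61) = -0.4473
b = θ − logit/(a) = 0.5 − (-0.4473)/2.3500 = 0.6903

0.69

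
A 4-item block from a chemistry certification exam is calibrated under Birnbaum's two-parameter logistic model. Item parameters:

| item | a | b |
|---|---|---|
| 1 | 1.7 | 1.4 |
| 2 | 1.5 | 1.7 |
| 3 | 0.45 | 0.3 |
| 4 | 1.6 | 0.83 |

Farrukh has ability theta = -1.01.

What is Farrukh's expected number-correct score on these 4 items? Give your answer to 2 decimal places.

P(theta) = 1 / (1 + exp(−a(theta − b)))
P_1 = 1/(1+e^{4.0970}) = 0.0164
P_2 = 1/(1+e^{4.0650}) = 0.0169
P_3 = 1/(1+e^{0.5895}) = 0.3567
P_4 = 1/(1+e^{2.9440}) = 0.0500
E[score] = 0.0164 + 0.0169 + 0.3567 + 0.0500 = 0.4400

0.44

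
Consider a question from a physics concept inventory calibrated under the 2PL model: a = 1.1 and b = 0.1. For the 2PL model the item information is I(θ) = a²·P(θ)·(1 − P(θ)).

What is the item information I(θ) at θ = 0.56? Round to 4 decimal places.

0.2839

P = 1/(1+e^{-0.5060}) = 0.6239
P(1−P) = 0.6239 × 0.3761 = 0.2347
I = a² × P(1−P) = 1.1² × 0.2347 = 0.28393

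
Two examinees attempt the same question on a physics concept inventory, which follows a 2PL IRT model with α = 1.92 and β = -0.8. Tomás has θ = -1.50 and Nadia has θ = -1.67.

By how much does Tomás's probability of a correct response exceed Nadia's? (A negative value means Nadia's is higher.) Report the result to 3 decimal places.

P(θ) = 1 / (1 + exp(−α(θ − β)))
P(Tomás) = 0.2069  [exponent -1.3440]
P(Nadia) = 0.1584  [exponent -1.6704]
Difference = 0.2069 − 0.1584 = 0.0485

0.048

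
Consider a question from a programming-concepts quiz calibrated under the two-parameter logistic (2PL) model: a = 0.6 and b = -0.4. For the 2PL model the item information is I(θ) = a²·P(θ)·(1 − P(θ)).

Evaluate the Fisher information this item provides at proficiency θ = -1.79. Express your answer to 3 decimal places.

0.076

P = 1/(1+e^{0.8340}) = 0.3028
P(1−P) = 0.3028 × 0.6972 = 0.2111
I = a² × P(1−P) = 0.6² × 0.2111 = 0.07600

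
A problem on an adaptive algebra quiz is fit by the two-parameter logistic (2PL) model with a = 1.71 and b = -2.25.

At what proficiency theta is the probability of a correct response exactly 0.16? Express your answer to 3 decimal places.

-3.220

P(theta) = 1 / (1 + exp(−a(theta − b)))
logit = ln(0.1600/0.8400) = -1.6582
theta = b + logit/(a) = -2.25 + (-1.6582)/1.7100 = -3.2197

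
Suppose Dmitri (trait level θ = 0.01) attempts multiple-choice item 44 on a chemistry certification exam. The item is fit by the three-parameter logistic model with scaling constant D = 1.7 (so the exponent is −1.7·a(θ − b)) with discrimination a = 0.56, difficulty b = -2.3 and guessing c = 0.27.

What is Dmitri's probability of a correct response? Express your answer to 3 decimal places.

P(θ) = c + (1 − c) · 1 / (1 + exp(−D·a(θ − b)))
Exponent: 1.7 × 0.56 × (0.01 − (-2.3)) = 2.1991
1/(1 + e^{-2.1991}) = 0.9002
P = 0.27 + 0.73 × 0.9002 = 0.9271

0.927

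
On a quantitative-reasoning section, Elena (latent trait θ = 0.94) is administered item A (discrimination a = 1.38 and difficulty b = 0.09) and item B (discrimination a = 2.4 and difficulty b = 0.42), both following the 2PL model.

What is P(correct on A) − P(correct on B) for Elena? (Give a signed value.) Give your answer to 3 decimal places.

-0.013

P(θ) = 1 / (1 + exp(−a(θ − b)))
P_A = 0.7637
P_B = 0.7770
P_A − P_B = -0.0133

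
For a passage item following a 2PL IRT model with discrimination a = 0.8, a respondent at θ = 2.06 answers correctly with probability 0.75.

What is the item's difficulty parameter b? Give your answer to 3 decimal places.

0.687

P(θ) = 1 / (1 + exp(−a(θ − b)))
logit(0.75) = ln(0.75/0.25) = 1.0986
b = θ − logit/(a) = 2.06 − 1.0986/0.8000 = 0.6867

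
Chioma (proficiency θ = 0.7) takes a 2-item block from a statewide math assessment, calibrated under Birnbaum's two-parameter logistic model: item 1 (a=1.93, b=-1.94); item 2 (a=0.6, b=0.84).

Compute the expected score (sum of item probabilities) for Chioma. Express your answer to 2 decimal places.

1.47

P(θ) = 1 / (1 + exp(−a(θ − b)))
P_1 = 1/(1+e^{-5.0952}) = 0.9939
P_2 = 1/(1+e^{0.0840}) = 0.4790
E[score] = 0.9939 + 0.4790 = 1.4729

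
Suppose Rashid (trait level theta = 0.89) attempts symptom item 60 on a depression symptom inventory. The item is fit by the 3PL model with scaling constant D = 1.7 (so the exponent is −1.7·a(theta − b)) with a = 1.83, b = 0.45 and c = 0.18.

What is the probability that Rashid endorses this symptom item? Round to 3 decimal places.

P(theta) = c + (1 − c) · 1 / (1 + exp(−D·a(theta − b)))
Exponent: 1.7 × 1.83 × (0.89 − 0.45) = 1.3688
1/(1 + e^{-1.3688}) = 0.7972
P = 0.18 + 0.82 × 0.7972 = 0.8337

0.834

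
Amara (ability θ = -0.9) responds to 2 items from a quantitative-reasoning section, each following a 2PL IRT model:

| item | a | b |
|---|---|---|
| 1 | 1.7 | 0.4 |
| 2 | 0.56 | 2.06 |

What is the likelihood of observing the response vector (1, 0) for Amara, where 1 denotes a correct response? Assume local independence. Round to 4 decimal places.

0.0830

P(θ) = 1 / (1 + exp(−a(θ − b)))
P_1 = 1/(1+e^{2.2100}) = 0.0989
P_2 = 1/(1+e^{1.6576}) = 0.1601
L = P_1 × (1−P_2) = 0.0989 × 0.8399 = 0.08303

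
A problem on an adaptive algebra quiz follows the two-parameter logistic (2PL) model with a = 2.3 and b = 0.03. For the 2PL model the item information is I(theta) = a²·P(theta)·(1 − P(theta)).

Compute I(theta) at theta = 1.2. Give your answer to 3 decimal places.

0.315

P = 1/(1+e^{-2.6910}) = 0.9365
P(1−P) = 0.9365 × 0.0635 = 0.0595
I = a² × P(1−P) = 2.3² × 0.0595 = 0.31461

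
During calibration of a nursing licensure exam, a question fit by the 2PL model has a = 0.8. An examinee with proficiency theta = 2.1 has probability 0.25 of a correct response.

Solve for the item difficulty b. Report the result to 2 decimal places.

3.47

P(theta) = 1 / (1 + exp(−a(theta − b)))
logit(0.25) = ln(0.25/0.75) = -1.0986
b = theta − logit/(a) = 2.1 − (-1.0986)/0.8000 = 3.4733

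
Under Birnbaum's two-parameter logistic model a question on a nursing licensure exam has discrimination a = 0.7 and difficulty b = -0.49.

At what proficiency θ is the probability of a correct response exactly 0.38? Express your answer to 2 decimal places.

-1.19

P(θ) = 1 / (1 + exp(−a(θ − b)))
logit = ln(0.3800/0.6200) = -0.4895
θ = b + logit/(a) = -0.49 + (-0.4895)/0.7000 = -1.1894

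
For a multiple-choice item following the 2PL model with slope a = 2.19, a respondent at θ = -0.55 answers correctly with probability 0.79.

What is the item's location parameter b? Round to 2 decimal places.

P(θ) = 1 / (1 + exp(−a(θ − b)))
logit(0.79) = ln(0.79/0.21) = 1.3249
b = θ − logit/(a) = -0.55 − 1.3249/2.1900 = -1.1550

-1.15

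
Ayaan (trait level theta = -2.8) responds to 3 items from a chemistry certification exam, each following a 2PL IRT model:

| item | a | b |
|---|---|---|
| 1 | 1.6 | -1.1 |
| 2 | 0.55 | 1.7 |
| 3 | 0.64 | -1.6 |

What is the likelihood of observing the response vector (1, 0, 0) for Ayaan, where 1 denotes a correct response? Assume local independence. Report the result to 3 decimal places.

0.039

P(theta) = 1 / (1 + exp(−a(theta − b)))
P_1 = 1/(1+e^{2.7200}) = 0.0618
P_2 = 1/(1+e^{2.4750}) = 0.0776
P_3 = 1/(1+e^{0.7680}) = 0.3169
L = P_1 × (1−P_2) × (1−P_3) = 0.0618 × 0.9224 × 0.6831 = 0.03894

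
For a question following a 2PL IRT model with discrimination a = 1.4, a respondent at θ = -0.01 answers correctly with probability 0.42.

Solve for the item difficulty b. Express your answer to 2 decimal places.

0.22

P(θ) = 1 / (1 + exp(−a(θ − b)))
logit(0.42) = ln(0.42/0.58) = -0.3228
b = θ − logit/(a) = -0.01 − (-0.3228)/1.4000 = 0.2206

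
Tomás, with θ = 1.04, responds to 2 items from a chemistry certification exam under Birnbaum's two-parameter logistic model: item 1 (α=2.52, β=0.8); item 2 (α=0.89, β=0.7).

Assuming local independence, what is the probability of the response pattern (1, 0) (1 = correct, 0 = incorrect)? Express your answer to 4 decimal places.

P(θ) = 1 / (1 + exp(−α(θ − β)))
P_1 = 1/(1+e^{-0.6048}) = 0.6468
P_2 = 1/(1+e^{-0.3026}) = 0.5751
L = P_1 × (1−P_2) = 0.6468 × 0.4249 = 0.27482

0.2748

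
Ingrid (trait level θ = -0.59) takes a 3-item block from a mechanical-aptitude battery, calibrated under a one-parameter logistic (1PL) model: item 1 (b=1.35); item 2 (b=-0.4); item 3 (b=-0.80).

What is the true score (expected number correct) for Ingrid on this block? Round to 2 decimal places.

1.13

P(θ) = 1 / (1 + exp(−(θ − b)))
P_1 = 1/(1+e^{1.9400}) = 0.1256
P_2 = 1/(1+e^{0.1900}) = 0.4526
P_3 = 1/(1+e^{-0.2100}) = 0.5523
E[score] = 0.1256 + 0.4526 + 0.5523 = 1.1306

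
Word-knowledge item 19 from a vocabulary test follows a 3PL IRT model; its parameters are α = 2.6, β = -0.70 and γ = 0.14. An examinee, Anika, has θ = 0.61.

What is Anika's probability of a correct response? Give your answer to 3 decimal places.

0.972

P(θ) = γ + (1 − γ) · 1 / (1 + exp(−α(θ − β)))
Exponent: 2.6 × (0.61 − (-0.70)) = 3.4060
1/(1 + e^{-3.4060}) = 0.9679
P = 0.14 + 0.86 × 0.9679 = 0.9724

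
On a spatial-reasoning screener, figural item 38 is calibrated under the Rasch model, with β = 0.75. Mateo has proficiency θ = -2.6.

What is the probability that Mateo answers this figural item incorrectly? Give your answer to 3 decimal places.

0.966

P(θ) = 1 / (1 + exp(−(θ − β)))
Exponent: (-2.6 − 0.75) = -3.3500
1/(1 + e^{3.3500}) = 0.0339
P = 0.0339
P(incorrect) = 1 − 0.0339 = 0.9661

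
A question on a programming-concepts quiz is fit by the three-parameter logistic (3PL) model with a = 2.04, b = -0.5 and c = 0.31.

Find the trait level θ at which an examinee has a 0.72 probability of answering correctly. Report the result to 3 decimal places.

-0.313

P(θ) = c + (1 − c) · 1 / (1 + exp(−a(θ − b)))
Remove guessing floor: (0.72 − 0.31)/(1 − 0.31) = 0.5942
logit = ln(0.5942/0.4058) = 0.3814
θ = b + logit/(a) = -0.5 + 0.3814/2.0400 = -0.3131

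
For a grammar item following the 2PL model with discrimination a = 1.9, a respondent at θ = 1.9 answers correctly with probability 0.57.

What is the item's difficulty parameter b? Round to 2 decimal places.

P(θ) = 1 / (1 + exp(−a(θ − b)))
logit(0.57) = ln(0.57/0.43) = 0.2819
b = θ − logit/(a) = 1.9 − 0.2819/1.9000 = 1.7517

1.75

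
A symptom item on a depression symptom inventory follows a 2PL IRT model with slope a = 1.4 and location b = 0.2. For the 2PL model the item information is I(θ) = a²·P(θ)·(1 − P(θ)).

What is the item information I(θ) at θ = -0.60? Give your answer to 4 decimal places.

P = 1/(1+e^{1.1200}) = 0.2460
P(1−P) = 0.2460 × 0.7540 = 0.1855
I = a² × P(1−P) = 1.4² × 0.1855 = 0.36356

0.3636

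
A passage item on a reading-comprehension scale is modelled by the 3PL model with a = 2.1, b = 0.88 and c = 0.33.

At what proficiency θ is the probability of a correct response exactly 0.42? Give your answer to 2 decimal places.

P(θ) = c + (1 − c) · 1 / (1 + exp(−a(θ − b)))
Remove guessing floor: (0.42 − 0.33)/(1 − 0.33) = 0.1343
logit = ln(0.1343/0.8657) = -1.8632
θ = b + logit/(a) = 0.88 + (-1.8632)/2.1000 = -0.0072

-0.01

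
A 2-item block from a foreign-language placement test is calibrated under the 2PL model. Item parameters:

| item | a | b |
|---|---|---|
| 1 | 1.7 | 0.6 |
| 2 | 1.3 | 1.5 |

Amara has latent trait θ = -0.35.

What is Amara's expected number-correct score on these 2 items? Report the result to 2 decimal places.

0.25

P(θ) = 1 / (1 + exp(−a(θ − b)))
P_1 = 1/(1+e^{1.6150}) = 0.1659
P_2 = 1/(1+e^{2.4050}) = 0.0828
E[score] = 0.1659 + 0.0828 = 0.2487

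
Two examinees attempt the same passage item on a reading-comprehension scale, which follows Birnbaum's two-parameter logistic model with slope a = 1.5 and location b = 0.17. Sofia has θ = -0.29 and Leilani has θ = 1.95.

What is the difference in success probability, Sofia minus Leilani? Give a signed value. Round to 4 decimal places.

P(θ) = 1 / (1 + exp(−a(θ − b)))
P(Sofia) = 0.3340  [exponent -0.6900]
P(Leilani) = 0.9352  [exponent 2.6700]
Difference = 0.3340 − 0.9352 = -0.6012

-0.6012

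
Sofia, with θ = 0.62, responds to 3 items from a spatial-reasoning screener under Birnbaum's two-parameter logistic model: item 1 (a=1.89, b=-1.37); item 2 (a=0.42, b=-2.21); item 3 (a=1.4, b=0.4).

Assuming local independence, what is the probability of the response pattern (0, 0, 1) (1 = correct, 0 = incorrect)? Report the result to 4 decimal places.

P(θ) = 1 / (1 + exp(−a(θ − b)))
P_1 = 1/(1+e^{-3.7611}) = 0.9773
P_2 = 1/(1+e^{-1.1886}) = 0.7665
P_3 = 1/(1+e^{-0.3080}) = 0.5764
L = (1−P_1) × (1−P_2) × P_3 = 0.0227 × 0.2335 × 0.5764 = 0.00306

0.0031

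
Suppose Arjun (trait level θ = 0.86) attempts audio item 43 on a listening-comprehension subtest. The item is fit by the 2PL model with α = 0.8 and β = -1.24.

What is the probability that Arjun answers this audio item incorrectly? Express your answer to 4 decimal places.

0.1571

P(θ) = 1 / (1 + exp(−α(θ − β)))
Exponent: 0.8 × (0.86 − (-1.24)) = 1.6800
1/(1 + e^{-1.6800}) = 0.8429
P(incorrect) = 1 − 0.8429 = 0.1571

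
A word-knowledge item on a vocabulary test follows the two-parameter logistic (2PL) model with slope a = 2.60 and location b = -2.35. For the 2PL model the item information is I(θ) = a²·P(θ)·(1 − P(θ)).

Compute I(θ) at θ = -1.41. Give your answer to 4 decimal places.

P = 1/(1+e^{-2.4440}) = 0.9201
P(1−P) = 0.9201 × 0.0799 = 0.0735
I = a² × P(1−P) = 2.60² × 0.0735 = 0.49685

0.4968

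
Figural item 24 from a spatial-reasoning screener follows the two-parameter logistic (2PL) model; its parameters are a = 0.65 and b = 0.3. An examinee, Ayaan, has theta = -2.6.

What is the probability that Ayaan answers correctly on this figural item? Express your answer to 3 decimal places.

0.132

P(theta) = 1 / (1 + exp(−a(theta − b)))
Exponent: 0.65 × (-2.6 − 0.3) = -1.8850
1/(1 + e^{1.8850}) = 0.1318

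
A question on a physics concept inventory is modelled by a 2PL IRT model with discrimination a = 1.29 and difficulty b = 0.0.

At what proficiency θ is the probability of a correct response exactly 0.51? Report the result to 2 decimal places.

0.03

P(θ) = 1 / (1 + exp(−a(θ − b)))
logit = ln(0.5100/0.4900) = 0.0400
θ = b + logit/(a) = 0.0 + 0.0400/1.2900 = 0.0310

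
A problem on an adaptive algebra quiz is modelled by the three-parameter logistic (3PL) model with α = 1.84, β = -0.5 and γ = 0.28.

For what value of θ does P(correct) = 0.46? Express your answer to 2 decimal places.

P(θ) = γ + (1 − γ) · 1 / (1 + exp(−α(θ − β)))
Remove guessing floor: (0.46 − 0.28)/(1 − 0.28) = 0.2500
logit = ln(0.2500/0.7500) = -1.0986
θ = β + logit/(α) = -0.5 + (-1.0986)/1.8400 = -1.0971

-1.10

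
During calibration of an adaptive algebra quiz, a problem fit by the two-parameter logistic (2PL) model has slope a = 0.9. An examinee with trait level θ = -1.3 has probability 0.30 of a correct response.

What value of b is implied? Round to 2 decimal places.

-0.36

P(θ) = 1 / (1 + exp(−a(θ − b)))
logit(0.30) = ln(0.30/0.70) = -0.8473
b = θ − logit/(a) = -1.3 − (-0.8473)/0.9000 = -0.3586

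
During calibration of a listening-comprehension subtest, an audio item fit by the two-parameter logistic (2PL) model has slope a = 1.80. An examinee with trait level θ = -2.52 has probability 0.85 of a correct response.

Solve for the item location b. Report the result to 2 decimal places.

P(θ) = 1 / (1 + exp(−a(θ − b)))
logit(0.85) = ln(0.85/0.15) = 1.7346
b = θ − logit/(a) = -2.52 − 1.7346/1.8000 = -3.4837

-3.48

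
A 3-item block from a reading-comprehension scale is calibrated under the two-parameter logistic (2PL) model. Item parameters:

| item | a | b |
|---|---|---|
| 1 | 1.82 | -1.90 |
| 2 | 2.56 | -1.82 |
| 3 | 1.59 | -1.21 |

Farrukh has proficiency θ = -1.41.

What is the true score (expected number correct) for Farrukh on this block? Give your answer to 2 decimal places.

1.87

P(θ) = 1 / (1 + exp(−a(θ − b)))
P_1 = 1/(1+e^{-0.8918}) = 0.7093
P_2 = 1/(1+e^{-1.0496}) = 0.7407
P_3 = 1/(1+e^{0.3180}) = 0.4212
E[score] = 0.7093 + 0.7407 + 0.4212 = 1.8711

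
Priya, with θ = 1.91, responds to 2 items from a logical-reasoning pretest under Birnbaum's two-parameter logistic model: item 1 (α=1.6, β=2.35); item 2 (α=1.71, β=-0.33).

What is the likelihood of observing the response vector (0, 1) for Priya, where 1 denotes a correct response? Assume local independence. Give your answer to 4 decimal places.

P(θ) = 1 / (1 + exp(−α(θ − β)))
P_1 = 1/(1+e^{0.7040}) = 0.3309
P_2 = 1/(1+e^{-3.8304}) = 0.9788
L = (1−P_1) × P_2 = 0.6691 × 0.9788 = 0.65486

0.6549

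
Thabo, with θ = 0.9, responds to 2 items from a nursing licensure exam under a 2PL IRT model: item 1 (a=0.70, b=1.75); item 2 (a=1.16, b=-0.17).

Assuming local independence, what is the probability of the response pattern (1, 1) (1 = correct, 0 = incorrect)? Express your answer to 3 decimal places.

P(θ) = 1 / (1 + exp(−a(θ − b)))
P_1 = 1/(1+e^{0.5950}) = 0.3555
P_2 = 1/(1+e^{-1.2412}) = 0.7758
L = P_1 × P_2 = 0.3555 × 0.7758 = 0.27578

0.276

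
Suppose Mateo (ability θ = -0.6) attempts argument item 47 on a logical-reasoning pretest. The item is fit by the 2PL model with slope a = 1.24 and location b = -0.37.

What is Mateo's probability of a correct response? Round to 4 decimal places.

P(θ) = 1 / (1 + exp(−a(θ − b)))
Exponent: 1.24 × (-0.6 − (-0.37)) = -0.2852
1/(1 + e^{0.2852}) = 0.4292

0.4292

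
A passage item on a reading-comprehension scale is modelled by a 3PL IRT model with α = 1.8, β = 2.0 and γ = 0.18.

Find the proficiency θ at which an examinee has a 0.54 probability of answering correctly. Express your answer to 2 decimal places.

P(θ) = γ + (1 − γ) · 1 / (1 + exp(−α(θ − β)))
Remove guessing floor: (0.54 − 0.18)/(1 − 0.18) = 0.4390
logit = ln(0.4390/0.5610) = -0.2451
θ = β + logit/(α) = 2.0 + (-0.2451)/1.8000 = 1.8638

1.86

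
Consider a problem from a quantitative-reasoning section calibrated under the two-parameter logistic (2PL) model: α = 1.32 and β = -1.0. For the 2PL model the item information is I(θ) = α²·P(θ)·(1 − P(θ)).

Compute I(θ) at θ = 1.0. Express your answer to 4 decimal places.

P = 1/(1+e^{-2.6400}) = 0.9334
P(1−P) = 0.9334 × 0.0666 = 0.0622
I = α² × P(1−P) = 1.32² × 0.0622 = 0.10833

0.1083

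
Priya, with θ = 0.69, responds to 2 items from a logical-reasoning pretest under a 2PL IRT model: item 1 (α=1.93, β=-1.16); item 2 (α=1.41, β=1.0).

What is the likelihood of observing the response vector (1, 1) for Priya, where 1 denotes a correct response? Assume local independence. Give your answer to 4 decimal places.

P(θ) = 1 / (1 + exp(−α(θ − β)))
P_1 = 1/(1+e^{-3.5705}) = 0.9726
P_2 = 1/(1+e^{0.4371}) = 0.3924
L = P_1 × P_2 = 0.9726 × 0.3924 = 0.38169

0.3817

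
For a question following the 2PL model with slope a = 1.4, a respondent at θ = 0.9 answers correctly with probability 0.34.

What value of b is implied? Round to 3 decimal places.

P(θ) = 1 / (1 + exp(−a(θ − b)))
logit(0.34) = ln(0.34/0.66) = -0.6633
b = θ − logit/(a) = 0.9 − (-0.6633)/1.4000 = 1.3738

1.374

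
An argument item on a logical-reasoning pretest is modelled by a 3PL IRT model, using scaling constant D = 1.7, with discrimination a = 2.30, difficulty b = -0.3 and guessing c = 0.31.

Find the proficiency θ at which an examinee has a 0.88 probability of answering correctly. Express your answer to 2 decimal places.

P(θ) = c + (1 − c) · 1 / (1 + exp(−D·a(θ − b)))
Remove guessing floor: (0.88 − 0.31)/(1 − 0.31) = 0.8261
logit = ln(0.8261/0.1739) = 1.5581
θ = b + logit/(1.7·a) = -0.3 + 1.5581/3.9100 = 0.0985

0.10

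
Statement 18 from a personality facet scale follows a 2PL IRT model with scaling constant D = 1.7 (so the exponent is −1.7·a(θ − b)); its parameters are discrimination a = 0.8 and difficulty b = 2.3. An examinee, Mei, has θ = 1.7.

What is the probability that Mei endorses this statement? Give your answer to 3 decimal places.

P(θ) = 1 / (1 + exp(−D·a(θ − b)))
Exponent: 1.7 × 0.8 × (1.7 − 2.3) = -0.8160
1/(1 + e^{0.8160}) = 0.3066
P = 0.3066

0.307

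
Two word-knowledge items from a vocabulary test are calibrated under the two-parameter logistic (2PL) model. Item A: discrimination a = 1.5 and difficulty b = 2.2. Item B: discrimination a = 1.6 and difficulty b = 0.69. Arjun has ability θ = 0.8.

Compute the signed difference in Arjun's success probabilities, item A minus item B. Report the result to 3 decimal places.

P(θ) = 1 / (1 + exp(−a(θ − b)))
P_A = 0.1091
P_B = 0.5439
P_A − P_B = -0.4348

-0.435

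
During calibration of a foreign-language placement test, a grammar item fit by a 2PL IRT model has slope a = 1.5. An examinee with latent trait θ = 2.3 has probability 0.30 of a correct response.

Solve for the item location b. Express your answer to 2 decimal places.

P(θ) = 1 / (1 + exp(−a(θ − b)))
logit(0.30) = ln(0.30/0.70) = -0.8473
b = θ − logit/(a) = 2.3 − (-0.8473)/1.5000 = 2.8649

2.86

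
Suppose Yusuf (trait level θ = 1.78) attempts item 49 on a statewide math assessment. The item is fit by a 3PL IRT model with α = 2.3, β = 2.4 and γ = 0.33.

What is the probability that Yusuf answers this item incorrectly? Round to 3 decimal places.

P(θ) = γ + (1 − γ) · 1 / (1 + exp(−α(θ − β)))
Exponent: 2.3 × (1.78 − 2.4) = -1.4260
1/(1 + e^{1.4260}) = 0.1937
P = 0.33 + 0.67 × 0.1937 = 0.4598
P(incorrect) = 1 − 0.4598 = 0.5402

0.540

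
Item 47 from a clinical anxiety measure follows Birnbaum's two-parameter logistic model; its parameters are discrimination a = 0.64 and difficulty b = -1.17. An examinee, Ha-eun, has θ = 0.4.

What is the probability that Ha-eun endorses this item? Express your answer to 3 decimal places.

P(θ) = 1 / (1 + exp(−a(θ − b)))
Exponent: 0.64 × (0.4 − (-1.17)) = 1.0048
1/(1 + e^{-1.0048}) = 0.7320

0.732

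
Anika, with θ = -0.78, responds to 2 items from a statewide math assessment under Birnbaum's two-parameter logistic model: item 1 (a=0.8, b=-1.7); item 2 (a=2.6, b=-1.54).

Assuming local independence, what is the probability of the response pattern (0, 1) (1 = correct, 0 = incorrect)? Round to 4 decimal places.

0.2844

P(θ) = 1 / (1 + exp(−a(θ − b)))
P_1 = 1/(1+e^{-0.7360}) = 0.6761
P_2 = 1/(1+e^{-1.9760}) = 0.8783
L = (1−P_1) × P_2 = 0.3239 × 0.8783 = 0.28445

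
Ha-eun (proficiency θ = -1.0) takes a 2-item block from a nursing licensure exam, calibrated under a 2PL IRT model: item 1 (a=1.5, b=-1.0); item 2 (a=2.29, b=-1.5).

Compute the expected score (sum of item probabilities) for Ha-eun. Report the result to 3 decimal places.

P(θ) = 1 / (1 + exp(−a(θ − b)))
P_1 = 1/(1+e^{0.0000}) = 0.5000
P_2 = 1/(1+e^{-1.1450}) = 0.7586
E[score] = 0.5000 + 0.7586 = 1.2586

1.259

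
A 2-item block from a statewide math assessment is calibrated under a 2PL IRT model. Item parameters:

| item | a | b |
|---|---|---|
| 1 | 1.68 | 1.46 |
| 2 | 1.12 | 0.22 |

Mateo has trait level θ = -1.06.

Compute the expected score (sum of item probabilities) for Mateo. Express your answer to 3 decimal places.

P(θ) = 1 / (1 + exp(−a(θ − b)))
P_1 = 1/(1+e^{4.2336}) = 0.0143
P_2 = 1/(1+e^{1.4336}) = 0.1925
E[score] = 0.0143 + 0.1925 = 0.2068

0.207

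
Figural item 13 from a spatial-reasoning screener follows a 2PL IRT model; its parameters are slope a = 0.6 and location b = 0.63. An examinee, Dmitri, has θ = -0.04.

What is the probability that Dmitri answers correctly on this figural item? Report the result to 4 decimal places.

0.4008

P(θ) = 1 / (1 + exp(−a(θ − b)))
Exponent: 0.6 × (-0.04 − 0.63) = -0.4020
1/(1 + e^{0.4020}) = 0.4008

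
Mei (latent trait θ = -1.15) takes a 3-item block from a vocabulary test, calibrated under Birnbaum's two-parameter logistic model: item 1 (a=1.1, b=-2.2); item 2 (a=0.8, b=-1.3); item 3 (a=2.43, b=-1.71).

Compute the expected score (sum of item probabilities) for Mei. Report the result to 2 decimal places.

2.09

P(θ) = 1 / (1 + exp(−a(θ − b)))
P_1 = 1/(1+e^{-1.1550}) = 0.7604
P_2 = 1/(1+e^{-0.1200}) = 0.5300
P_3 = 1/(1+e^{-1.3608}) = 0.7959
E[score] = 0.7604 + 0.5300 + 0.7959 = 2.0863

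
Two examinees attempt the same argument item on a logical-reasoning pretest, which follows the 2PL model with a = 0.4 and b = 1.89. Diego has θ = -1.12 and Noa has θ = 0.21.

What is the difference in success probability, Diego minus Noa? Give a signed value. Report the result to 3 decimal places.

-0.107

P(θ) = 1 / (1 + exp(−a(θ − b)))
P(Diego) = 0.2308  [exponent -1.2040]
P(Noa) = 0.3380  [exponent -0.6720]
Difference = 0.2308 − 0.3380 = -0.1073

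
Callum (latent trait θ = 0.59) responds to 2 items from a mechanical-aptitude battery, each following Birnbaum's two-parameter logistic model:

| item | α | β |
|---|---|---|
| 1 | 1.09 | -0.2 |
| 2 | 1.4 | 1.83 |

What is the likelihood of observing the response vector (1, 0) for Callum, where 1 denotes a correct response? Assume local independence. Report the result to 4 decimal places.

P(θ) = 1 / (1 + exp(−α(θ − β)))
P_1 = 1/(1+e^{-0.8611}) = 0.7029
P_2 = 1/(1+e^{1.7360}) = 0.1498
L = P_1 × (1−P_2) = 0.7029 × 0.8502 = 0.59758

0.5976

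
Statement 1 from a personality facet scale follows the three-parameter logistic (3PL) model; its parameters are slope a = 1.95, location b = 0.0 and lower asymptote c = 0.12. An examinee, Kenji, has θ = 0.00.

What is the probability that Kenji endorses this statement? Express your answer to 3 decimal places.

0.560

P(θ) = c + (1 − c) · 1 / (1 + exp(−a(θ − b)))
Exponent: 1.95 × (0.00 − 0.0) = 0.0000
1/(1 + e^{0.0000}) = 0.5000
P = 0.12 + 0.88 × 0.5000 = 0.5600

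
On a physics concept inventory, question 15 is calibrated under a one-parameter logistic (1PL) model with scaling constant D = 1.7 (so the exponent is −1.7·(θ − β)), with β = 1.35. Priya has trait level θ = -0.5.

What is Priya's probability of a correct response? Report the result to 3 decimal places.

P(θ) = 1 / (1 + exp(−D·(θ − β)))
Exponent: 1.7 × (-0.5 − 1.35) = -3.1450
1/(1 + e^{3.1450}) = 0.0413
P = 0.0413

0.041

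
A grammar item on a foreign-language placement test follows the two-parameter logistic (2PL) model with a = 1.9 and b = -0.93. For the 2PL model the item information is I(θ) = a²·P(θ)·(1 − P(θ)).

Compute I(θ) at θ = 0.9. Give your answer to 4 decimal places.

0.1050

P = 1/(1+e^{-3.4770}) = 0.9700
P(1−P) = 0.9700 × 0.0300 = 0.0291
I = a² × P(1−P) = 1.9² × 0.0291 = 0.10496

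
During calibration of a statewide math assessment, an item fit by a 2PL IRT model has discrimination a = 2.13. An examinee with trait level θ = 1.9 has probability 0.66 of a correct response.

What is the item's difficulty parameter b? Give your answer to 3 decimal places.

1.589

P(θ) = 1 / (1 + exp(−a(θ − b)))
logit(0.66) = ln(0.66/0.34) = 0.6633
b = θ − logit/(a) = 1.9 − 0.6633/2.1300 = 1.5886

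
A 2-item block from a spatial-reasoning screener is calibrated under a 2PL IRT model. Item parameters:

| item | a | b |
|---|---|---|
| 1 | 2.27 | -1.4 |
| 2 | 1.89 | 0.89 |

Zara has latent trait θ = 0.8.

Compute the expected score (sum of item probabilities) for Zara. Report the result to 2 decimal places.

P(θ) = 1 / (1 + exp(−a(θ − b)))
P_1 = 1/(1+e^{-4.9940}) = 0.9933
P_2 = 1/(1+e^{0.1701}) = 0.4576
E[score] = 0.9933 + 0.4576 = 1.4508

1.45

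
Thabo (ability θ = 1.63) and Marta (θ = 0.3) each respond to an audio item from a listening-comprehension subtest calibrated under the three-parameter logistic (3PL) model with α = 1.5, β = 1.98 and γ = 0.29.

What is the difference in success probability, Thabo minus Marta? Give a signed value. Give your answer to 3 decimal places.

P(θ) = γ + (1 − γ) · 1 / (1 + exp(−α(θ − β)))
P(Thabo) = 0.5539  [exponent -0.5250]
P(Marta) = 0.3429  [exponent -2.5200]
Difference = 0.5539 − 0.3429 = 0.2110

0.211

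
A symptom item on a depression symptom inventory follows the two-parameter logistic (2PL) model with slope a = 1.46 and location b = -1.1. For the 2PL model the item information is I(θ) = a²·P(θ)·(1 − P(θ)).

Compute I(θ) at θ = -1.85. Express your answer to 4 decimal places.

0.4004

P = 1/(1+e^{1.0950}) = 0.2507
P(1−P) = 0.2507 × 0.7493 = 0.1878
I = a² × P(1−P) = 1.46² × 0.1878 = 0.40040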